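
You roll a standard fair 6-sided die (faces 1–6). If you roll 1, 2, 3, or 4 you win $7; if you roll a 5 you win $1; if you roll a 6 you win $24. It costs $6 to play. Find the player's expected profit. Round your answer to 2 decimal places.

E[payout] = (1/6)·1 + (2/3)·7 + (1/6)·24 = 53/6
Expected profit = 53/6 − 6 = 17/6 ≈ $2.83

$2.83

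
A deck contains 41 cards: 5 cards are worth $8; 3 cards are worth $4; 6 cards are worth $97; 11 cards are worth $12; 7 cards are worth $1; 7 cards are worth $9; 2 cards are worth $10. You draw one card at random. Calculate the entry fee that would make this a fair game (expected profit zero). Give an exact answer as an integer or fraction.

856/41 dollars

E[payout] = (5/41)·8 + (3/41)·4 + (6/41)·97 + (11/41)·12 + (7/41)·1 + (7/41)·9 + (2/41)·10 = 856/41
Fair fee = E[payout] = 856/41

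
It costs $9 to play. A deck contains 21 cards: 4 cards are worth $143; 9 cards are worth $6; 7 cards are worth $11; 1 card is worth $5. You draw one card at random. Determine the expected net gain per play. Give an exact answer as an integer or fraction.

E[payout] = (4/21)·143 + (9/21)·6 + (7/21)·11 + (1/21)·5 = 236/7
Expected profit = 236/7 − 9 = 173/7

173/7 dollars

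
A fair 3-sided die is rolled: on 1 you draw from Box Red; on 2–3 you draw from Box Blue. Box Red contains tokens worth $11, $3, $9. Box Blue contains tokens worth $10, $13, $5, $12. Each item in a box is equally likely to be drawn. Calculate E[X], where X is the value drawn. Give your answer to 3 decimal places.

E[X | Box Red] = (11 + 3 + 9)/3 = 23/3
E[X | Box Blue] = (10 + 13 + 5 + 12)/4 = 10
E[X] = (1/3)·23/3 + (2/3)·10 = 83/9 ≈ 9.222

$9.222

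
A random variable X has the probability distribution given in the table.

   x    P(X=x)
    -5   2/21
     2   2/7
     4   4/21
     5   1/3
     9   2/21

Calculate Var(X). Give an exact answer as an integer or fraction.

4934/441

E[X] = (2/21)·(-5) + (2/7)·2 + (4/21)·4 + (1/3)·5 + (2/21)·9 = 71/21
E[X²] = (2/21)·25 + (2/7)·4 + (4/21)·16 + (1/3)·25 + (2/21)·81 = 475/21
Var(X) = 475/21 − (71/21)² = 4934/441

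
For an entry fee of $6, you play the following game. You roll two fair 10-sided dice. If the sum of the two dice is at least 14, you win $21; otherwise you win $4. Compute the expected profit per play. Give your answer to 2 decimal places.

$2.76

E[payout] = (18/25)·4 + (7/25)·21 = 219/25
Expected profit = 219/25 − 6 = 69/25 ≈ $2.76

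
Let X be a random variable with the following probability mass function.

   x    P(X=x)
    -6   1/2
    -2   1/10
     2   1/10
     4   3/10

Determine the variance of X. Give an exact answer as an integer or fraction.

E[X] = (1/2)·(-6) + (1/10)·(-2) + (1/10)·2 + (3/10)·4 = -9/5
E[X²] = (1/2)·36 + (1/10)·4 + (1/10)·4 + (3/10)·16 = 118/5
Var(X) = 118/5 − (-9/5)² = 509/25

509/25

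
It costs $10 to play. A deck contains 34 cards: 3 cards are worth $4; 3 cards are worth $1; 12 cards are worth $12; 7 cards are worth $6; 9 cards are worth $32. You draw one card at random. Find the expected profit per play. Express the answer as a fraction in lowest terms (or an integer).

149/34 dollars

E[payout] = (3/34)·4 + (3/34)·1 + (12/34)·12 + (7/34)·6 + (9/34)·32 = 489/34
Expected profit = 489/34 − 10 = 149/34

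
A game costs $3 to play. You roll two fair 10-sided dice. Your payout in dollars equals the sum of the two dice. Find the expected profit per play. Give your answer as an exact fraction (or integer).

Distribution of the sum of the two dice: 2 w.p. 1/100, 3 w.p. 1/50, 4 w.p. 3/100, 5 w.p. 1/25, 6 w.p. 1/20, 7 w.p. 3/50, …
E[payout] = (1/100)·2 + (1/50)·3 + (3/100)·4 + (1/25)·5 + (1/20)·6 + (3/50)·7 + (7/100)·8 + (2/25)·9 + (9/100)·10 + (1/10)·11 + (9/100)·12 + (2/25)·13 + (7/100)·14 + (3/50)·15 + (1/20)·16 + (1/25)·17 + (3/100)·18 + (1/50)·19 + (1/100)·20 = 11
Expected profit = 11 − 3 = 8

$8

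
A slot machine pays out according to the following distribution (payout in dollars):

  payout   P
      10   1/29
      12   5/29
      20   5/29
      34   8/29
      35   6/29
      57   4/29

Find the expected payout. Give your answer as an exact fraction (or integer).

880/29 dollars

E[X] = (1/29)·10 + (5/29)·12 + (5/29)·20 + (8/29)·34 + (6/29)·35 + (4/29)·57
     = 880/29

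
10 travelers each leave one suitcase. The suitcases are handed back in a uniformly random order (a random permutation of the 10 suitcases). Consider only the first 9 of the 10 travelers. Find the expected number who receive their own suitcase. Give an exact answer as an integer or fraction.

9/10

Let Xᵢ = 1 if person i gets their own suitcase. For each i, P(Xᵢ=1) = 1/10.
By linearity of expectation, E[X₁+…+X_9] = 9·(1/10) = 9/10.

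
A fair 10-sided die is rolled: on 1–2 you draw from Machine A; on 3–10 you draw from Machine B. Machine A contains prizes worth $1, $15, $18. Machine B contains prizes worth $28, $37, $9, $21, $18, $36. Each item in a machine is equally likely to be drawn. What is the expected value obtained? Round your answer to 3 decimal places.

E[X | Machine A] = (1 + 15 + 18)/3 = 34/3
E[X | Machine B] = (28 + 37 + 9 + 21 + 18 + 36)/6 = 149/6
E[X] = (1/5)·34/3 + (4/5)·149/6 = 332/15 ≈ 22.133

$22.133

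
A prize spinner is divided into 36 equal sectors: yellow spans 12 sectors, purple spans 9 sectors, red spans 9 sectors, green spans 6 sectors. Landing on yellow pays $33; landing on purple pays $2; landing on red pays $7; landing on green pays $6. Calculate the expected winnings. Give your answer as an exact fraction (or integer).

E[payout] = (12/36)·33 + (9/36)·2 + (9/36)·7 + (6/36)·6 = 57/4

57/4 dollars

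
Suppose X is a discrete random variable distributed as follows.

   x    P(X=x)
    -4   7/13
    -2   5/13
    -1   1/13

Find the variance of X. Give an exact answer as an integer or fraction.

E[X] = (7/13)·(-4) + (5/13)·(-2) + (1/13)·(-1) = -3
E[X²] = (7/13)·16 + (5/13)·4 + (1/13)·1 = 133/13
Var(X) = 133/13 − (-3)² = 16/13

16/13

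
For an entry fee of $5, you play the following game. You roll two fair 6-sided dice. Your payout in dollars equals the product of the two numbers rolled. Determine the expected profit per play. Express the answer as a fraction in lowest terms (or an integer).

Distribution of the product of the two numbers rolled: 1 w.p. 1/36, 2 w.p. 1/18, 3 w.p. 1/18, 4 w.p. 1/12, 5 w.p. 1/18, 6 w.p. 1/9, …
E[payout] = (1/36)·1 + (1/18)·2 + (1/18)·3 + (1/12)·4 + (1/18)·5 + (1/9)·6 + (1/18)·8 + (1/36)·9 + (1/18)·10 + (1/9)·12 + (1/18)·15 + (1/36)·16 + (1/18)·18 + (1/18)·20 + (1/18)·24 + (1/36)·25 + (1/18)·30 + (1/36)·36 = 49/4
Expected profit = 49/4 − 5 = 29/4

29/4 dollars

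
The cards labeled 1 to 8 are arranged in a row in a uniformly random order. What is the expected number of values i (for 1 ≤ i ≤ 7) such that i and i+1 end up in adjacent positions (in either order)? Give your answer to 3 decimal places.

1.750

For each i ∈ {1,…,7}, let Xᵢ = 1 if i and i+1 are adjacent. P(Xᵢ=1) = 2·(8−1)!/8! = 2/8.
By linearity, E[ΣXᵢ] = (7)·(2/8) = 7/4.
≈ 1.750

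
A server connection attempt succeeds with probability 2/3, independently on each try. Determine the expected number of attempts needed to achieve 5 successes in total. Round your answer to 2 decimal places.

7.50

By linearity (sum of 5 independent geometric waits), E[trials] = 5/p = 5/(2/3) = 15/2.
≈ 7.50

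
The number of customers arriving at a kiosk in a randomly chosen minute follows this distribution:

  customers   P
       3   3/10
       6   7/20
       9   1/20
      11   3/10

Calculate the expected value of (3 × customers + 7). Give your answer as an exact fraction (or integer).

E[3x+7] = (3/10)·16 + (7/20)·25 + (1/20)·34 + (3/10)·40
     = 109/4

109/4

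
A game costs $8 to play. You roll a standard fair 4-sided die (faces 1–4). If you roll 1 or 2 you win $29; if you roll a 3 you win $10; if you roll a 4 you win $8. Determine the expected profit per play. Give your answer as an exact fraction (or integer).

E[payout] = (1/4)·8 + (1/4)·10 + (1/2)·29 = 19
Expected profit = 19 − 8 = 11

$11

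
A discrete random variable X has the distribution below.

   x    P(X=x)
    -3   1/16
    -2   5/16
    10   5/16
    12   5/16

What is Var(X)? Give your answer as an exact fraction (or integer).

E[X] = (1/16)·(-3) + (5/16)·(-2) + (5/16)·10 + (5/16)·12 = 97/16
E[X²] = (1/16)·9 + (5/16)·4 + (5/16)·100 + (5/16)·144 = 1249/16
Var(X) = 1249/16 − (97/16)² = 10575/256

10575/256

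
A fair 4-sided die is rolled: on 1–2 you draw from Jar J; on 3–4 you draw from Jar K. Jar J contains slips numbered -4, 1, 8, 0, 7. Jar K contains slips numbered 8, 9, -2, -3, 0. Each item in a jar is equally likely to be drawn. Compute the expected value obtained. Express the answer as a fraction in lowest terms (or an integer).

E[X | Jar J] = (-4 + 1 + 8 + 0 + 7)/5 = 12/5
E[X | Jar K] = (8 + 9 − 2 − 3 + 0)/5 = 12/5
E[X] = (1/2)·12/5 + (1/2)·12/5 = 12/5

12/5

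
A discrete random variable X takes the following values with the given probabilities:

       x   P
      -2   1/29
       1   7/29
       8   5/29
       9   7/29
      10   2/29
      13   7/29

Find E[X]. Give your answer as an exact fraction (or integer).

E[X] = (1/29)·(-2) + (7/29)·1 + (5/29)·8 + (7/29)·9 + (2/29)·10 + (7/29)·13
     = 219/29

219/29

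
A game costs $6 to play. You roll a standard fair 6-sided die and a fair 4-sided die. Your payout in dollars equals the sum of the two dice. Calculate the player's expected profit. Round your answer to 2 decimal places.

Distribution of the sum of the two dice: 2 w.p. 1/24, 3 w.p. 1/12, 4 w.p. 1/8, 5 w.p. 1/6, 6 w.p. 1/6, 7 w.p. 1/6, …
E[payout] = (1/24)·2 + (1/12)·3 + (1/8)·4 + (1/6)·5 + (1/6)·6 + (1/6)·7 + (1/8)·8 + (1/12)·9 + (1/24)·10 = 6
Expected profit = 6 − 6 = 0 ≈ $0.00

$0.00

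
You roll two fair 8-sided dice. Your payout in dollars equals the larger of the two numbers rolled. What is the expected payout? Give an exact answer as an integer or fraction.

Distribution of the larger of the two numbers rolled: 1 w.p. 1/64, 2 w.p. 3/64, 3 w.p. 5/64, 4 w.p. 7/64, 5 w.p. 9/64, 6 w.p. 11/64, …
E[payout] = (1/64)·1 + (3/64)·2 + (5/64)·3 + (7/64)·4 + (9/64)·5 + (11/64)·6 + (13/64)·7 + (15/64)·8 = 93/16

93/16 dollars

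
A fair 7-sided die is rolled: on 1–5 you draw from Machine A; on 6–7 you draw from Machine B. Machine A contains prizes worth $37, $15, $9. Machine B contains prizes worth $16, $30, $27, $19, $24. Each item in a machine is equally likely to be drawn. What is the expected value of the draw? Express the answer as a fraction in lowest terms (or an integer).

2221/105 dollars

E[X | Machine A] = (37 + 15 + 9)/3 = 61/3
E[X | Machine B] = (16 + 30 + 27 + 19 + 24)/5 = 116/5
E[X] = (5/7)·61/3 + (2/7)·116/5 = 2221/105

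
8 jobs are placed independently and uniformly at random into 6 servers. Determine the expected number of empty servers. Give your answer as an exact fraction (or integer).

390625/279936

Let Xⱼ=1 if server j is empty. P(Xⱼ=1) = ((6-1)/6)^8 = 390625/1679616.
By linearity, E[#empty] = 6·390625/1679616 = 390625/279936.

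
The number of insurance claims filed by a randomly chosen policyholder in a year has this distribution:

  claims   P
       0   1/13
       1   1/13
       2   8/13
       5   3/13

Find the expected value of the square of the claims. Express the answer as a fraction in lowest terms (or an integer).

108/13

E[X²] = (1/13)·0 + (1/13)·1 + (8/13)·4 + (3/13)·25
     = 108/13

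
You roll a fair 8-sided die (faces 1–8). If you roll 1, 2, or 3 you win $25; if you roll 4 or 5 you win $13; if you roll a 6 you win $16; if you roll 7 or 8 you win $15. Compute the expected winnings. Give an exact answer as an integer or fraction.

147/8 dollars

E[payout] = (1/4)·13 + (1/4)·15 + (1/8)·16 + (3/8)·25 = 147/8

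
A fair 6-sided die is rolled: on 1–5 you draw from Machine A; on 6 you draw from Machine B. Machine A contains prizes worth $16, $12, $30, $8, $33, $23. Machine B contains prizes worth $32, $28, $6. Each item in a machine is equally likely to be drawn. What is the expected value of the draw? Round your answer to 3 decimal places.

E[X | Machine A] = (16 + 12 + 30 + 8 + 33 + 23)/6 = 61/3
E[X | Machine B] = (32 + 28 + 6)/3 = 22
E[X] = (5/6)·61/3 + (1/6)·22 = 371/18 ≈ 20.611

$20.611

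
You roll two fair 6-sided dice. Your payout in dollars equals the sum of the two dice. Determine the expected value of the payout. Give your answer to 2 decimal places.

Distribution of the sum of the two dice: 2 w.p. 1/36, 3 w.p. 1/18, 4 w.p. 1/12, 5 w.p. 1/9, 6 w.p. 5/36, 7 w.p. 1/6, …
E[payout] = (1/36)·2 + (1/18)·3 + (1/12)·4 + (1/9)·5 + (5/36)·6 + (1/6)·7 + (5/36)·8 + (1/9)·9 + (1/12)·10 + (1/18)·11 + (1/36)·12 = 7
≈ $7.00

$7.00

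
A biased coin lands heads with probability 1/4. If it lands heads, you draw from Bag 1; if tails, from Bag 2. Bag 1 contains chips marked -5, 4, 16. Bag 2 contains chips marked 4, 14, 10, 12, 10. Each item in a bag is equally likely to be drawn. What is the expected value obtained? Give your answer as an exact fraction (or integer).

35/4

E[X | Bag 1] = (-5 + 4 + 16)/3 = 5
E[X | Bag 2] = (4 + 14 + 10 + 12 + 10)/5 = 10
E[X] = (1/4)·5 + (3/4)·10 = 35/4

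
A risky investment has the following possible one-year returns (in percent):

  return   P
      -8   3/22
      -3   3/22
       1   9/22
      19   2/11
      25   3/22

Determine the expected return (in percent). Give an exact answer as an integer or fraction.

127/22

E[X] = (3/22)·(-8) + (3/22)·(-3) + (9/22)·1 + (2/11)·19 + (3/22)·25
     = 127/22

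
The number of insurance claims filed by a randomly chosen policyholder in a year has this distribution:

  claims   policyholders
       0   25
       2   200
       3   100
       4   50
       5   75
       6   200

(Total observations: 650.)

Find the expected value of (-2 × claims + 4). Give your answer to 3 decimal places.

-3.615

Total = 650, so P(claims=0) = 25/650, etc.
E[-2x+4] = (1/26)·4 + (4/13)·0 + (2/13)·(-2) + (1/13)·(-4) + (3/26)·(-6) + (4/13)·(-8)
     = -47/13 ≈ -3.615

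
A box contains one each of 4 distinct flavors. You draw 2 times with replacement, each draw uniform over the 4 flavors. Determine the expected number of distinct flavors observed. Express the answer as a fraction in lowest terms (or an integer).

7/4

Let Xⱼ=1 if type j appears at least once. P(Xⱼ=1) = 1 − ((4−1)/4)^2 = 7/16.
E[#distinct] = 4·7/16 = 7/4.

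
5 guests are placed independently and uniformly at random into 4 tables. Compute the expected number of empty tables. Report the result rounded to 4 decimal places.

0.9492

Let Xⱼ=1 if table j is empty. P(Xⱼ=1) = ((4-1)/4)^5 = 243/1024.
By linearity, E[#empty] = 4·243/1024 = 243/256.
≈ 0.9492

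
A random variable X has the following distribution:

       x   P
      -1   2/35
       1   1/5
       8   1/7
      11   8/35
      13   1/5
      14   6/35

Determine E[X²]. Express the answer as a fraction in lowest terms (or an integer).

3656/35

E[X²] = (2/35)·1 + (1/5)·1 + (1/7)·64 + (8/35)·121 + (1/5)·169 + (6/35)·196
     = 3656/35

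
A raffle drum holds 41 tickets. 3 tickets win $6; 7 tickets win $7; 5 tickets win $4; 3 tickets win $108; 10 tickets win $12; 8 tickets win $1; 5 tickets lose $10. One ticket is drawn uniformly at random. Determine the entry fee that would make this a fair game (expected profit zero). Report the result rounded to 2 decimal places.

$11.93

E[payout] = (3/41)·6 + (7/41)·7 + (5/41)·4 + (3/41)·108 + (10/41)·12 + (8/41)·1 + (5/41)·(-10) = 489/41
Fair fee = E[payout] = 489/41 ≈ $11.93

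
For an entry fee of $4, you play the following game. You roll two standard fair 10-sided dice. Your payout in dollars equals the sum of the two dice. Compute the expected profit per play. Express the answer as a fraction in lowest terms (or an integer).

Distribution of the sum of the two dice: 2 w.p. 1/100, 3 w.p. 1/50, 4 w.p. 3/100, 5 w.p. 1/25, 6 w.p. 1/20, 7 w.p. 3/50, …
E[payout] = (1/100)·2 + (1/50)·3 + (3/100)·4 + (1/25)·5 + (1/20)·6 + (3/50)·7 + (7/100)·8 + (2/25)·9 + (9/100)·10 + (1/10)·11 + (9/100)·12 + (2/25)·13 + (7/100)·14 + (3/50)·15 + (1/20)·16 + (1/25)·17 + (3/100)·18 + (1/50)·19 + (1/100)·20 = 11
Expected profit = 11 − 4 = 7

$7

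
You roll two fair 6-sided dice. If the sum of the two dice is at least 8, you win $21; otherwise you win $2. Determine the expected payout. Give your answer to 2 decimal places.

$9.92

E[payout] = (7/12)·2 + (5/12)·21 = 119/12
≈ $9.92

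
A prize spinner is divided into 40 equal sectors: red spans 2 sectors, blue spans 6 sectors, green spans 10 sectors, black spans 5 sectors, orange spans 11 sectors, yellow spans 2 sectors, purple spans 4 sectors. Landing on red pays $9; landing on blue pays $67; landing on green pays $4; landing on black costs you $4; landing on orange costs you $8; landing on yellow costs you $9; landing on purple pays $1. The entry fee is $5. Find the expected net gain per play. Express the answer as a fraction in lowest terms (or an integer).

E[payout] = (2/40)·9 + (6/40)·67 + (10/40)·4 + (5/40)·(-4) + (11/40)·(-8) + (2/40)·(-9) + (4/40)·1 = 169/20
Expected profit = 169/20 − 5 = 69/20

69/20 dollars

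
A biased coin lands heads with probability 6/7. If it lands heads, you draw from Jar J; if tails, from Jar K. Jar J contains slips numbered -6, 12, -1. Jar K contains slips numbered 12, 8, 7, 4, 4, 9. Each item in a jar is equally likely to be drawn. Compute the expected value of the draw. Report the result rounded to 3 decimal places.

E[X | Jar J] = (-6 + 12 − 1)/3 = 5/3
E[X | Jar K] = (12 + 8 + 7 + 4 + 4 + 9)/6 = 22/3
E[X] = (6/7)·5/3 + (1/7)·22/3 = 52/21 ≈ 2.476

2.476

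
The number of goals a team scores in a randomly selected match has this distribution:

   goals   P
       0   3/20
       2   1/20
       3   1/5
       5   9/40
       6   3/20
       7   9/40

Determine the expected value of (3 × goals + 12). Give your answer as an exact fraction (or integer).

E[3x+12] = (3/20)·12 + (1/20)·18 + (1/5)·21 + (9/40)·27 + (3/20)·30 + (9/40)·33
     = 249/10

249/10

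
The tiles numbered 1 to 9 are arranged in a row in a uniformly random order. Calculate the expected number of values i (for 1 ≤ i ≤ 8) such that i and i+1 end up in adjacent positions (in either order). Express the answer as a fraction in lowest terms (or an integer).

For each i ∈ {1,…,8}, let Xᵢ = 1 if i and i+1 are adjacent. P(Xᵢ=1) = 2·(9−1)!/9! = 2/9.
By linearity, E[ΣXᵢ] = (8)·(2/9) = 16/9.

16/9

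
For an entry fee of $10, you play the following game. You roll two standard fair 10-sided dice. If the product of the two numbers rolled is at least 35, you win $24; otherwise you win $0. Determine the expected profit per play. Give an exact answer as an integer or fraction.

-28/25 dollars

E[payout] = (63/100)·0 + (37/100)·24 = 222/25
Expected profit = 222/25 − 10 = -28/25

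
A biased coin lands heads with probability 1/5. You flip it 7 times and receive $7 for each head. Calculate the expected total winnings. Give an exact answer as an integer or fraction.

E[#heads] = 7·1/5 = 7/5 (linearity over flips).
E[winnings] = 7·7/5 = 49/5.

49/5 dollars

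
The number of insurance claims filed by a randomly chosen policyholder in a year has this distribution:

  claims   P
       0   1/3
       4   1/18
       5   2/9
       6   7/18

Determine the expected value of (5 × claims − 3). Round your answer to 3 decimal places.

15.333

E[5x-3] = (1/3)·(-3) + (1/18)·17 + (2/9)·22 + (7/18)·27
     = 46/3 ≈ 15.333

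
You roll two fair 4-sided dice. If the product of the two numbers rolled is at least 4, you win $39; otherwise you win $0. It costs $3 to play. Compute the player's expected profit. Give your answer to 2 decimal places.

$23.81

E[payout] = (5/16)·0 + (11/16)·39 = 429/16
Expected profit = 429/16 − 3 = 381/16 ≈ $23.81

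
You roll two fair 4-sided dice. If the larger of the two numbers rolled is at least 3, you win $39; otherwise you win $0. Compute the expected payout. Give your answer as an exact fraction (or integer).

E[payout] = (1/4)·0 + (3/4)·39 = 117/4

117/4 dollars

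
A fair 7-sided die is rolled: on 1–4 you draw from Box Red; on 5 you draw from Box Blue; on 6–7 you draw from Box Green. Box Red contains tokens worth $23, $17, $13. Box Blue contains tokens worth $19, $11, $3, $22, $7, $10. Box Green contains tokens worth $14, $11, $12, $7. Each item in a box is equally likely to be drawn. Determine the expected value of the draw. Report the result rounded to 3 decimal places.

$14.952

E[X | Box Red] = (23 + 17 + 13)/3 = 53/3
E[X | Box Blue] = (19 + 11 + 3 + 22 + 7 + 10)/6 = 12
E[X | Box Green] = (14 + 11 + 12 + 7)/4 = 11
E[X] = (4/7)·53/3 + (1/7)·12 + (2/7)·11 = 314/21 ≈ 14.952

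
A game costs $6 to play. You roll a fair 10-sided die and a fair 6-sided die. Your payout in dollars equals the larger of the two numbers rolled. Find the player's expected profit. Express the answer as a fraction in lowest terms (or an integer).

Distribution of the larger of the two numbers rolled: 1 w.p. 1/60, 2 w.p. 1/20, 3 w.p. 1/12, 4 w.p. 7/60, 5 w.p. 3/20, 6 w.p. 11/60, …
E[payout] = (1/60)·1 + (1/20)·2 + (1/12)·3 + (7/60)·4 + (3/20)·5 + (11/60)·6 + (1/10)·7 + (1/10)·8 + (1/10)·9 + (1/10)·10 = 73/12
Expected profit = 73/12 − 6 = 1/12

1/12 dollars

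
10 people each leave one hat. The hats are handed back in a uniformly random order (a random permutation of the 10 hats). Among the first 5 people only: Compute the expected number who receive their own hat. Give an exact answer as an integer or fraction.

Let Xᵢ = 1 if person i gets their own hat. For each i, P(Xᵢ=1) = 1/10.
By linearity of expectation, E[X₁+…+X_5] = 5·(1/10) = 1/2.

1/2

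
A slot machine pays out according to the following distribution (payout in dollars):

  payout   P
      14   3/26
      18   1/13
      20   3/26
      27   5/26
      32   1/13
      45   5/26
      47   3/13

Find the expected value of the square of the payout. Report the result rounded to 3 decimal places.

E[X²] = (3/26)·196 + (1/13)·324 + (3/26)·400 + (5/26)·729 + (1/13)·1024 + (5/26)·2025 + (3/13)·2209
     = 15754/13 ≈ 1211.846

1211.846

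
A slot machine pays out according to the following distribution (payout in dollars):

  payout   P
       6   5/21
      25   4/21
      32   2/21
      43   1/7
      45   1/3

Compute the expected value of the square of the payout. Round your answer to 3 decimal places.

E[X²] = (5/21)·36 + (4/21)·625 + (2/21)·1024 + (1/7)·1849 + (1/3)·2025
     = 8150/7 ≈ 1164.286

1164.286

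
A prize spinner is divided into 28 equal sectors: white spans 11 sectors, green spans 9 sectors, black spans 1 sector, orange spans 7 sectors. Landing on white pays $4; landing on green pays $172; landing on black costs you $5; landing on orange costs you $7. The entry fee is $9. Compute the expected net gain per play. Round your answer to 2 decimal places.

$45.93

E[payout] = (11/28)·4 + (9/28)·172 + (1/28)·(-5) + (7/28)·(-7) = 769/14
Expected profit = 769/14 − 9 = 643/14 ≈ $45.93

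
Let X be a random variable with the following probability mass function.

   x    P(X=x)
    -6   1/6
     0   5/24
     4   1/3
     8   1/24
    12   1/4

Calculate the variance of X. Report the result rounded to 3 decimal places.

E[X] = (1/6)·(-6) + (5/24)·0 + (1/3)·4 + (1/24)·8 + (1/4)·12 = 11/3
E[X²] = (1/6)·36 + (5/24)·0 + (1/3)·16 + (1/24)·64 + (1/4)·144 = 50
Var(X) = 50 − (11/3)² = 329/9 ≈ 36.556

36.556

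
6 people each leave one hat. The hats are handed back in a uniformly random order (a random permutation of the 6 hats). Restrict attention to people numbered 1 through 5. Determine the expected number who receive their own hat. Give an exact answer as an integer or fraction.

Let Xᵢ = 1 if person i gets their own hat. For each i, P(Xᵢ=1) = 1/6.
By linearity of expectation, E[X₁+…+X_5] = 5·(1/6) = 5/6.

5/6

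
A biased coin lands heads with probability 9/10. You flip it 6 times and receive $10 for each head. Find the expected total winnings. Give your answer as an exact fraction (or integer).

E[#heads] = 6·9/10 = 27/5 (linearity over flips).
E[winnings] = 10·27/5 = 54.

$54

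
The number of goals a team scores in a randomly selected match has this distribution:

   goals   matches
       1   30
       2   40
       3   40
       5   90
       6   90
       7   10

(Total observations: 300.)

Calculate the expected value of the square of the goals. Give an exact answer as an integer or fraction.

Total = 300, so P(goals=1) = 30/300, etc.
E[X²] = (1/10)·1 + (2/15)·4 + (2/15)·9 + (3/10)·25 + (3/10)·36 + (1/30)·49
     = 653/30

653/30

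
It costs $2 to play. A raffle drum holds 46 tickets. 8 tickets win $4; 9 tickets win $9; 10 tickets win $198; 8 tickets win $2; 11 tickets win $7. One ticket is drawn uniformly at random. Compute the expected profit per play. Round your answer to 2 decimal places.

$45.52

E[payout] = (8/46)·4 + (9/46)·9 + (10/46)·198 + (8/46)·2 + (11/46)·7 = 1093/23
Expected profit = 1093/23 − 2 = 1047/23 ≈ $45.52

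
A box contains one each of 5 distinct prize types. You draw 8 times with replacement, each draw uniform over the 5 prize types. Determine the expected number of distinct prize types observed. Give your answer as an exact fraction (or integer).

325089/78125

Let Xⱼ=1 if type j appears at least once. P(Xⱼ=1) = 1 − ((5−1)/5)^8 = 325089/390625.
E[#distinct] = 5·325089/390625 = 325089/78125.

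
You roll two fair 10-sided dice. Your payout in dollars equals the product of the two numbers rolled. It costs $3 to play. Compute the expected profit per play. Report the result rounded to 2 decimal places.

Distribution of the product of the two numbers rolled: 1 w.p. 1/100, 2 w.p. 1/50, 3 w.p. 1/50, 4 w.p. 3/100, 5 w.p. 1/50, 6 w.p. 1/25, …
E[payout] = (1/100)·1 + (1/50)·2 + (1/50)·3 + (3/100)·4 + (1/50)·5 + (1/25)·6 + (1/50)·7 + (1/25)·8 + (3/100)·9 + (1/25)·10 + (1/25)·12 + (1/50)·14 + (1/50)·15 + (3/100)·16 + (1/25)·18 + (1/25)·20 + (1/50)·21 + (1/25)·24 + (1/100)·25 + (1/50)·27 + (1/50)·28 + (1/25)·30 + (1/50)·32 + (1/50)·35 + (3/100)·36 + (1/25)·40 + (1/50)·42 + (1/50)·45 + (1/50)·48 + (1/100)·49 + (1/50)·50 + (1/50)·54 + (1/50)·56 + (1/50)·60 + (1/50)·63 + (1/100)·64 + (1/50)·70 + (1/50)·72 + (1/50)·80 + (1/100)·81 + (1/50)·90 + (1/100)·100 = 121/4
Expected profit = 121/4 − 3 = 109/4 ≈ $27.25

$27.25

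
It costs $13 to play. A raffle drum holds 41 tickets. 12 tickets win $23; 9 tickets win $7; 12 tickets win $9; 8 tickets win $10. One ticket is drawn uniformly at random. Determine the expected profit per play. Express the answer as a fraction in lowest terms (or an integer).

-6/41 dollars

E[payout] = (12/41)·23 + (9/41)·7 + (12/41)·9 + (8/41)·10 = 527/41
Expected profit = 527/41 − 13 = -6/41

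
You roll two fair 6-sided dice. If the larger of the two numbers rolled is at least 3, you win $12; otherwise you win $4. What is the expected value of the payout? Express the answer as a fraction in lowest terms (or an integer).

E[payout] = (1/9)·4 + (8/9)·12 = 100/9

100/9 dollars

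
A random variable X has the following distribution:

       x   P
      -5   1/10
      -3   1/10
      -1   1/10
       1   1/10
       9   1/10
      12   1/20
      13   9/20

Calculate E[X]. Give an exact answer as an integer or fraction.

131/20

E[X] = (1/10)·(-5) + (1/10)·(-3) + (1/10)·(-1) + (1/10)·1 + (1/10)·9 + (1/20)·12 + (9/20)·13
     = 131/20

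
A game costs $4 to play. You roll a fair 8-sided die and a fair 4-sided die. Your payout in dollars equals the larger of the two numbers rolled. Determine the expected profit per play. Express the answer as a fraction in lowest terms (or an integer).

13/16 dollars

Distribution of the larger of the two numbers rolled: 1 w.p. 1/32, 2 w.p. 3/32, 3 w.p. 5/32, 4 w.p. 7/32, 5 w.p. 1/8, 6 w.p. 1/8, …
E[payout] = (1/32)·1 + (3/32)·2 + (5/32)·3 + (7/32)·4 + (1/8)·5 + (1/8)·6 + (1/8)·7 + (1/8)·8 = 77/16
Expected profit = 77/16 − 4 = 13/16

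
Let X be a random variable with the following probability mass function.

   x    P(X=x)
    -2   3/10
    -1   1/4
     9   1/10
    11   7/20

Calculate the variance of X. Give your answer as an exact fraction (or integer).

3669/100

E[X] = (3/10)·(-2) + (1/4)·(-1) + (1/10)·9 + (7/20)·11 = 39/10
E[X²] = (3/10)·4 + (1/4)·1 + (1/10)·81 + (7/20)·121 = 519/10
Var(X) = 519/10 − (39/10)² = 3669/100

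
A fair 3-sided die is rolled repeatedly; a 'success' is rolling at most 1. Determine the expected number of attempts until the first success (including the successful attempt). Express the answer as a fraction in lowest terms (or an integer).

3

For a geometric distribution, E[trials] = 1/p = 1/(1/3) = 3.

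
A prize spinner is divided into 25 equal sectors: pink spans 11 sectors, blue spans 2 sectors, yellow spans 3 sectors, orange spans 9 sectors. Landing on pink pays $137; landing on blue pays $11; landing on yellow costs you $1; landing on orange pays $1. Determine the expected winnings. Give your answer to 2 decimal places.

E[payout] = (11/25)·137 + (2/25)·11 + (3/25)·(-1) + (9/25)·1 = 307/5
≈ $61.40

$61.40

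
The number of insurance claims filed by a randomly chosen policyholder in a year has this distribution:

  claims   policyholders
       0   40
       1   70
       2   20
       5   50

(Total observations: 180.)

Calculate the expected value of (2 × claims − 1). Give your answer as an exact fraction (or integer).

Total = 180, so P(claims=0) = 40/180, etc.
E[2x-1] = (2/9)·(-1) + (7/18)·1 + (1/9)·3 + (5/18)·9
     = 3

3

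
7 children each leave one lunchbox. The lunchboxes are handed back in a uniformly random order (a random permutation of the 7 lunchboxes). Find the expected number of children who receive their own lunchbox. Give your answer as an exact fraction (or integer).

1

Let Xᵢ = 1 if person i gets their own lunchbox. For each i, P(Xᵢ=1) = 1/7.
By linearity of expectation, E[X₁+…+X_7] = 7·(1/7) = 1.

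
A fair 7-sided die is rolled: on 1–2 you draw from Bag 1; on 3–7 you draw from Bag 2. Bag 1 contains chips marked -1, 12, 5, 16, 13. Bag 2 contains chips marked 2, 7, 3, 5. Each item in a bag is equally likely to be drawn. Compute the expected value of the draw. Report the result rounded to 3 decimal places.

E[X | Bag 1] = (-1 + 12 + 5 + 16 + 13)/5 = 9
E[X | Bag 2] = (2 + 7 + 3 + 5)/4 = 17/4
E[X] = (2/7)·9 + (5/7)·17/4 = 157/28 ≈ 5.607

5.607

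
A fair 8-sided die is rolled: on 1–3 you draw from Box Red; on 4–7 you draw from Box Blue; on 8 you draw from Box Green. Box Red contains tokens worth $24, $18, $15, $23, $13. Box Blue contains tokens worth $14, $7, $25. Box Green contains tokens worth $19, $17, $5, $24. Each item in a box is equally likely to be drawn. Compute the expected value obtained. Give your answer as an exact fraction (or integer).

8003/480 dollars

E[X | Box Red] = (24 + 18 + 15 + 23 + 13)/5 = 93/5
E[X | Box Blue] = (14 + 7 + 25)/3 = 46/3
E[X | Box Green] = (19 + 17 + 5 + 24)/4 = 65/4
E[X] = (3/8)·93/5 + (1/2)·46/3 + (1/8)·65/4 = 8003/480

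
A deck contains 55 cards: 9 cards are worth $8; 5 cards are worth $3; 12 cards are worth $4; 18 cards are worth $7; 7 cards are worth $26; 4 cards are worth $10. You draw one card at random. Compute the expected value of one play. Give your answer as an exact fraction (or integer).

E[payout] = (9/55)·8 + (5/55)·3 + (12/55)·4 + (18/55)·7 + (7/55)·26 + (4/55)·10 = 483/55

483/55 dollars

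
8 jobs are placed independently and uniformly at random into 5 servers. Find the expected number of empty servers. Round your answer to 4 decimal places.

Let Xⱼ=1 if server j is empty. P(Xⱼ=1) = ((5-1)/5)^8 = 65536/390625.
By linearity, E[#empty] = 5·65536/390625 = 65536/78125.
≈ 0.8389

0.8389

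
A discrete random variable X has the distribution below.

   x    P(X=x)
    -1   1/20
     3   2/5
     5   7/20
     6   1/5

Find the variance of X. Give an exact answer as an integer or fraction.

279/100

E[X] = (1/20)·(-1) + (2/5)·3 + (7/20)·5 + (1/5)·6 = 41/10
E[X²] = (1/20)·1 + (2/5)·9 + (7/20)·25 + (1/5)·36 = 98/5
Var(X) = 98/5 − (41/10)² = 279/100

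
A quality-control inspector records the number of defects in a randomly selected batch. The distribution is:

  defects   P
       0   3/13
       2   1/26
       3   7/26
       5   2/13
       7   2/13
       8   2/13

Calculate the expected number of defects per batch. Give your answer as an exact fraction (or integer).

103/26

E[X] = (3/13)·0 + (1/26)·2 + (7/26)·3 + (2/13)·5 + (2/13)·7 + (2/13)·8
     = 103/26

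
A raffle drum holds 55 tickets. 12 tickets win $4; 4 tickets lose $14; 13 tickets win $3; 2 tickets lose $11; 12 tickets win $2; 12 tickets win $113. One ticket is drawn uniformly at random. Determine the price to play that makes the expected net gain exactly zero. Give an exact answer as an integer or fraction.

E[payout] = (12/55)·4 + (4/55)·(-14) + (13/55)·3 + (2/55)·(-11) + (12/55)·2 + (12/55)·113 = 1389/55
Fair fee = E[payout] = 1389/55

1389/55 dollars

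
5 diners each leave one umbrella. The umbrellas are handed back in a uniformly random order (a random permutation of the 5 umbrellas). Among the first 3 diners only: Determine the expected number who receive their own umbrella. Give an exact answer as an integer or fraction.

3/5

Let Xᵢ = 1 if person i gets their own umbrella. For each i, P(Xᵢ=1) = 1/5.
By linearity of expectation, E[X₁+…+X_3] = 3·(1/5) = 3/5.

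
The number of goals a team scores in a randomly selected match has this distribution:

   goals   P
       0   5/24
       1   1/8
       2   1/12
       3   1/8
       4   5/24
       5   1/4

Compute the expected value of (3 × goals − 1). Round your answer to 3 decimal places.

E[3x-1] = (5/24)·(-1) + (1/8)·2 + (1/12)·5 + (1/8)·8 + (5/24)·11 + (1/4)·14
     = 29/4 ≈ 7.250

7.250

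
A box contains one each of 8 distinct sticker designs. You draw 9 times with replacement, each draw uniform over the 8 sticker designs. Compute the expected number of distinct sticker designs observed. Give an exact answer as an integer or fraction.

93864121/16777216

Let Xⱼ=1 if type j appears at least once. P(Xⱼ=1) = 1 − ((8−1)/8)^9 = 93864121/134217728.
E[#distinct] = 8·93864121/134217728 = 93864121/16777216.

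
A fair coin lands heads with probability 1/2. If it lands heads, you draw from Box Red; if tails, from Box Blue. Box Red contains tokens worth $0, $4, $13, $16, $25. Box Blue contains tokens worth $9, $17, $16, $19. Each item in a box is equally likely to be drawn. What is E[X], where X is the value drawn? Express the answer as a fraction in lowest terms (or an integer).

E[X | Box Red] = (0 + 4 + 13 + 16 + 25)/5 = 58/5
E[X | Box Blue] = (9 + 17 + 16 + 19)/4 = 61/4
E[X] = (1/2)·58/5 + (1/2)·61/4 = 537/40

537/40 dollars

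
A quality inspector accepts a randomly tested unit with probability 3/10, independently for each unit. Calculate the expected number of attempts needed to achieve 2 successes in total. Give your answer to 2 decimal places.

6.67

By linearity (sum of 2 independent geometric waits), E[trials] = 2/p = 2/(3/10) = 20/3.
≈ 6.67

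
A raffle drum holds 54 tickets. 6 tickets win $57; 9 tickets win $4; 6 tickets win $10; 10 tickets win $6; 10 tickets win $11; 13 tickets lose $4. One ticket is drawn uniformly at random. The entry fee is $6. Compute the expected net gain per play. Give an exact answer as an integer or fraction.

116/27 dollars

E[payout] = (6/54)·57 + (9/54)·4 + (6/54)·10 + (10/54)·6 + (10/54)·11 + (13/54)·(-4) = 278/27
Expected profit = 278/27 − 6 = 116/27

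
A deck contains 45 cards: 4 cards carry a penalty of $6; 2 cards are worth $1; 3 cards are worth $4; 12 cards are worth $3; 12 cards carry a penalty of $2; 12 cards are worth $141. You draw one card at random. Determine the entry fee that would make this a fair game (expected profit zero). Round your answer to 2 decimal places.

E[payout] = (4/45)·(-6) + (2/45)·1 + (3/45)·4 + (12/45)·3 + (12/45)·(-2) + (12/45)·141 = 1694/45
Fair fee = E[payout] = 1694/45 ≈ $37.64

$37.64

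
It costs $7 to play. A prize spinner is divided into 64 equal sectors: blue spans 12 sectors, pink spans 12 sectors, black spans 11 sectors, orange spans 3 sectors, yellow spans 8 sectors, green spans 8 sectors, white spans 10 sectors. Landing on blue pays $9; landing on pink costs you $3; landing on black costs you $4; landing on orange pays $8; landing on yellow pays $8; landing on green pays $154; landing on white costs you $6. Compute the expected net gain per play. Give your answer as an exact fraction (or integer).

105/8 dollars

E[payout] = (12/64)·9 + (12/64)·(-3) + (11/64)·(-4) + (3/64)·8 + (8/64)·8 + (8/64)·154 + (10/64)·(-6) = 161/8
Expected profit = 161/8 − 7 = 105/8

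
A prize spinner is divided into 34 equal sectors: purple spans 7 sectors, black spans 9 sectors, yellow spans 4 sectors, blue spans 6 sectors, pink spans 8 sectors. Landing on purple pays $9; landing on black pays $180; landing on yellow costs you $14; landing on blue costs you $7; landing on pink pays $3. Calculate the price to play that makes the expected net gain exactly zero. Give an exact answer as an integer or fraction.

E[payout] = (7/34)·9 + (9/34)·180 + (4/34)·(-14) + (6/34)·(-7) + (8/34)·3 = 1609/34
Fair fee = E[payout] = 1609/34

1609/34 dollars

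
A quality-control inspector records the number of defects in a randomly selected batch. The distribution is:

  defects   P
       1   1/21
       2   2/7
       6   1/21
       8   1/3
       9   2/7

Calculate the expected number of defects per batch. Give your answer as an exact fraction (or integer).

E[X] = (1/21)·1 + (2/7)·2 + (1/21)·6 + (1/3)·8 + (2/7)·9
     = 43/7

43/7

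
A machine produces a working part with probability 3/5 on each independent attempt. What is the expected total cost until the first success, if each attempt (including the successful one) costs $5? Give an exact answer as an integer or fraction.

25/3 dollars

E[#attempts] = 1/p = 5/3; E[cost] = 5·5/3 = 25/3.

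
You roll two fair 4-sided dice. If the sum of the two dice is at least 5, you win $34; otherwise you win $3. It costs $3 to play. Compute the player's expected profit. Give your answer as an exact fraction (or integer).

E[payout] = (3/8)·3 + (5/8)·34 = 179/8
Expected profit = 179/8 − 3 = 155/8

155/8 dollars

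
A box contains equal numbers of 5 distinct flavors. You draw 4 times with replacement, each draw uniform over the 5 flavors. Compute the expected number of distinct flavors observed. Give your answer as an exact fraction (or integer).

Let Xⱼ=1 if type j appears at least once. P(Xⱼ=1) = 1 − ((5−1)/5)^4 = 369/625.
E[#distinct] = 5·369/625 = 369/125.

369/125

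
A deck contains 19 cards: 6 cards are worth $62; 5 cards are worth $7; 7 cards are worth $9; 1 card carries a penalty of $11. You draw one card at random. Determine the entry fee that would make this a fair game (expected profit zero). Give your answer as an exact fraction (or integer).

E[payout] = (6/19)·62 + (5/19)·7 + (7/19)·9 + (1/19)·(-11) = 459/19
Fair fee = E[payout] = 459/19

459/19 dollars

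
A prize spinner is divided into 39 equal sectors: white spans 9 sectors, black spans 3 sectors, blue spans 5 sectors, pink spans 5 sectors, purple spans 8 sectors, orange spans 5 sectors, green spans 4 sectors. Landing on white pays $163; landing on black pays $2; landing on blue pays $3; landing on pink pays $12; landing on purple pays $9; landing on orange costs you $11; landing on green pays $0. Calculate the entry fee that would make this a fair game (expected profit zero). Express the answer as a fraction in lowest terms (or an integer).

1565/39 dollars

E[payout] = (9/39)·163 + (3/39)·2 + (5/39)·3 + (5/39)·12 + (8/39)·9 + (5/39)·(-11) + (4/39)·0 = 1565/39
Fair fee = E[payout] = 1565/39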